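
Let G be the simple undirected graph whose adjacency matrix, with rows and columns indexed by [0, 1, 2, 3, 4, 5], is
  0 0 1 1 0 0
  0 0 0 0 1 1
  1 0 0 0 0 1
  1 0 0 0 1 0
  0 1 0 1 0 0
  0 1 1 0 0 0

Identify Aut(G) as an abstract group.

the dihedral group of order 12

Every vertex has degree 2 and the graph is connected, so G is the 6-cycle C_6. C_6 has 6 rotations and 6 reflections, so Aut(C_6) ≅ D_6 of order 12.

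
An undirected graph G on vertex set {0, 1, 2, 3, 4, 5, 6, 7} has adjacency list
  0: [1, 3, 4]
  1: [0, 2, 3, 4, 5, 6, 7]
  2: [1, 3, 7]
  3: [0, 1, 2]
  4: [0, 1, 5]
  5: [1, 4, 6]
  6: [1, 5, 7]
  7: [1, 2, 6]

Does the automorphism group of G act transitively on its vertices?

Vertex 1 is the only vertex of degree 7, so every automorphism fixes it; G is not vertex-transitive.

No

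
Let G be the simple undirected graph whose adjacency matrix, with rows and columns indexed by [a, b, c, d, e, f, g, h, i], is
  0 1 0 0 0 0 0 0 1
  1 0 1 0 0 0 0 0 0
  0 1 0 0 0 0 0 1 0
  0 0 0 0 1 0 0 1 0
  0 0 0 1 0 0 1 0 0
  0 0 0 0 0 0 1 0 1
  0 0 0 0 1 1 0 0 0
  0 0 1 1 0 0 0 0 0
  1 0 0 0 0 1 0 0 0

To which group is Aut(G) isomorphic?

Every vertex has degree 2 and the graph is connected, so G is the 9-cycle C_9. The automorphisms of the 9-cycle are exactly the symmetries of a regular 9-gon: the dihedral group D_9, |D_9| = 18.

D_9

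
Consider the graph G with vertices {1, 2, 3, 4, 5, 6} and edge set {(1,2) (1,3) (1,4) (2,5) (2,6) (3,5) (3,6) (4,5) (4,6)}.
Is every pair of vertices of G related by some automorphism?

Yes

G is 3-regular and bipartite with parts {1, 5, 6} and {2, 3, 4} (each part is independent and every cross-pair is an edge), so G = K_{3,3}. Aut(K_{3,3}) is the wreath product S_3 ≀ Z_2: permute within each part, then optionally swap the parts; |Aut| = 2·(3!)² = 72. Under this action every vertex can be carried to every other, so G is vertex-transitive.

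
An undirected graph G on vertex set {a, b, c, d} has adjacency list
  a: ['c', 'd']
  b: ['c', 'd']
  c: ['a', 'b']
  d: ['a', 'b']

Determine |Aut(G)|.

8

Every vertex has degree 2 and the graph is connected, so G is the 4-cycle C_4. C_4 has 4 rotations and 4 reflections, so Aut(C_4) ≅ D_4 of order 8.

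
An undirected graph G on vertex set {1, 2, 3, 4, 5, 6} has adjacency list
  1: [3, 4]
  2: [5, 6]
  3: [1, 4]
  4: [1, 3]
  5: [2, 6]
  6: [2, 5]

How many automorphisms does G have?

G has two connected components, {1, 3, 4} and {2, 5, 6}; each is 2-regular, so G = C_3 ⊔ C_3. With two isomorphic components, Aut(G) = Aut(C_3) ≀ S_2 = (D_3 × D_3) ⋊ Z_2: permute each cycle by D_3, then optionally swap the two cycles. Order 2·(2·3)² = 72.

72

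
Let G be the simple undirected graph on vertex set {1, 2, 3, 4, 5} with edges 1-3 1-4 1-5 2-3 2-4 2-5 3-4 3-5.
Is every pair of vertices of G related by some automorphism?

No

Vertex 3 is the only vertex of degree 4, so every automorphism fixes it; G is not vertex-transitive.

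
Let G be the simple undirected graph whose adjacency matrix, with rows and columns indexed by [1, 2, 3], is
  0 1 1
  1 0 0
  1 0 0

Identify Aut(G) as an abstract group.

the cyclic group of order 2

The degree sequence is [2, 1, 1]; the two degree-1 vertices 2 and 3 are the ends of a path, so G = P_3. The only nontrivial automorphism of a path is the end-to-end reflection, so Aut(G) ≅ Z_2.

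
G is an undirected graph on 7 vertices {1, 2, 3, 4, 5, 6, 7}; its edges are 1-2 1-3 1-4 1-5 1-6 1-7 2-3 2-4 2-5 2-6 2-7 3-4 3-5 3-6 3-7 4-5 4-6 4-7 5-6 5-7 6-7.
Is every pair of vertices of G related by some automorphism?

Yes

All 7 vertices are pairwise adjacent: G = K_7. Every bijection on the vertex set is an automorphism of K_7; hence Aut(K_7) ≅ S_7, order 5040. This group acts transitively on the 7 vertices.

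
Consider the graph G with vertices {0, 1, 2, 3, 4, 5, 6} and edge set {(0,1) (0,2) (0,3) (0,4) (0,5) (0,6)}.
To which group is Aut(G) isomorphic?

the symmetric group on 6 letters

Vertex 0 has degree 6 and every other vertex has degree 1, so G is the star K_{1,6} with centre 0. The 6 leaves are pairwise interchangeable while the centre is fixed, giving Aut(G) = S_6.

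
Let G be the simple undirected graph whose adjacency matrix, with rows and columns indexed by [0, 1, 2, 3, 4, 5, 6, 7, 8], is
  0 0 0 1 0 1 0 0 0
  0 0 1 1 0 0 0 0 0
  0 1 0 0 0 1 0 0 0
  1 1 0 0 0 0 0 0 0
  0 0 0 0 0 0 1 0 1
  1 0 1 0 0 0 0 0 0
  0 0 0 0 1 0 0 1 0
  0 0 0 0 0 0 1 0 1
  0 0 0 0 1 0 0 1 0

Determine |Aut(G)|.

80

G has two connected components, {0, 1, 2, 3, 5} and {4, 6, 7, 8}; each is 2-regular, so G = C_5 ⊔ C_4. The components are non-isomorphic (different sizes), so Aut(G) = Aut(C_4) × Aut(C_5) = D_4 × D_5 of order 8·10 = 80.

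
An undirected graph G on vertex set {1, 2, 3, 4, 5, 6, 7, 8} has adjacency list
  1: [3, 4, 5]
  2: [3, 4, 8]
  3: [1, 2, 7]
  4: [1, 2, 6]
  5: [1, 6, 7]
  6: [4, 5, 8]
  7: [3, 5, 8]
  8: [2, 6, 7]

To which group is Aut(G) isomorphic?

Z_2^3 ⋊ S_3

G is 3-regular and bipartite on 2^3 = 8 vertices with girth 4; it is the hypercube graph Q_3. Aut(Q_3) consists of the signed permutations of the 3 coordinate axes: 3! permutations times 2^3 sign flips, so |Aut| = 2^3·3! = 48.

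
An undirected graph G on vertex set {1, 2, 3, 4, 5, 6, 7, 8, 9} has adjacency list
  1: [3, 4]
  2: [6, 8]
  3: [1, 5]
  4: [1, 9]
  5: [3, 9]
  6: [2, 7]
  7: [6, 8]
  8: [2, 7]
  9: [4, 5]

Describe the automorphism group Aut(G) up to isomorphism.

G has two connected components, {1, 3, 4, 5, 9} and {2, 6, 7, 8}; each is 2-regular, so G = C_5 ⊔ C_4. The components are non-isomorphic (different sizes), so Aut(G) = Aut(C_4) × Aut(C_5) = D_4 × D_5 of order 8·10 = 80.

D_4 × D_5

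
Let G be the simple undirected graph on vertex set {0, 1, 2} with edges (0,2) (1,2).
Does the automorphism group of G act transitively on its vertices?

No

Vertex 2 is the only vertex of degree 2, so every automorphism fixes it; G is not vertex-transitive.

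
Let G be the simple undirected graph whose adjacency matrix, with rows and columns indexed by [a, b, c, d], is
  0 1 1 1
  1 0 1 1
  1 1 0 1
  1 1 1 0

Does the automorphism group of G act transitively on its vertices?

Every vertex has degree 3, so G is the complete graph K_4. Any permutation of the 4 vertices preserves K_4, so Aut(K_4) = S_4 of order 4! = 24. This group acts transitively on the 4 vertices.

Yes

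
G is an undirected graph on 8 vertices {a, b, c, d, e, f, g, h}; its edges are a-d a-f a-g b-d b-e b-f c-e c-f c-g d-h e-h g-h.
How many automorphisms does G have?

G is 3-regular and bipartite on 2^3 = 8 vertices with girth 4; it is the hypercube graph Q_3. The symmetry group of the 3-cube is the hyperoctahedral group B_3 = Z_2 ≀ S_3, of order 2^3·3! = 48.

48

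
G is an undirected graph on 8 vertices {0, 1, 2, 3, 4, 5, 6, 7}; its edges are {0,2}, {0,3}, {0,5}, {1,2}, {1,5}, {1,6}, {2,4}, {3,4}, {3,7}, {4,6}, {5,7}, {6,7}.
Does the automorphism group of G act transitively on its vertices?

Yes

G is 3-regular and bipartite on 2^3 = 8 vertices with girth 4; it is the hypercube graph Q_3. Aut(Q_3) consists of the signed permutations of the 3 coordinate axes: 3! permutations times 2^3 sign flips, so |Aut| = 2^3·3! = 48. Under this action every vertex can be carried to every other, so G is vertex-transitive.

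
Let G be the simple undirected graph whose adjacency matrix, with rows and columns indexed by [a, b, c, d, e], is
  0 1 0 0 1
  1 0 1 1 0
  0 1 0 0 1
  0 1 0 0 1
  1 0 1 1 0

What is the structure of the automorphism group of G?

The vertices split by degree into {b, e} (degree 3) and {a, c, d} (degree 2); every edge runs between the two parts, so G is the complete bipartite graph K_{2,3}. The parts have unequal sizes, so no automorphism swaps them; each part is permuted independently, giving S_3 × S_2 of order 3!·2! = 12.

S_3 × S_2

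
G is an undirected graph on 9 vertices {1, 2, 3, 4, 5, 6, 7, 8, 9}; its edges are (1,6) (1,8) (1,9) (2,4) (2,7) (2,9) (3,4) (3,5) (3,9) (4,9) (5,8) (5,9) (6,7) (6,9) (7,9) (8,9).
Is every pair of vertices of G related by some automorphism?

No

Vertex 9 is the only vertex of degree 8, so every automorphism fixes it; G is not vertex-transitive.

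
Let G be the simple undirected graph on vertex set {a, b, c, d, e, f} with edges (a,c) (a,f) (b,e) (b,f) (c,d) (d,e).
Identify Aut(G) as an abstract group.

G is 2-regular and connected on 6 vertices, i.e. the cycle C_6. The automorphisms of the 6-cycle are exactly the symmetries of a regular 6-gon: the dihedral group D_6, |D_6| = 12.

the dihedral group of order 12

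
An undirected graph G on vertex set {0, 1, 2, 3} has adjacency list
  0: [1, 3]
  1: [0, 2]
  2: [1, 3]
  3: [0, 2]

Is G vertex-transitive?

Yes

G is 2-regular and bipartite with parts {0, 2} and {1, 3} (each part is independent and every cross-pair is an edge), so G = K_{2,2}. Each part can be permuted independently (S_2 × S_2) and the two equal-size parts can also be swapped, giving (S_2 × S_2) ⋊ Z_2 of order 2·(2!)² = 8. Under this action every vertex can be carried to every other, so G is vertex-transitive.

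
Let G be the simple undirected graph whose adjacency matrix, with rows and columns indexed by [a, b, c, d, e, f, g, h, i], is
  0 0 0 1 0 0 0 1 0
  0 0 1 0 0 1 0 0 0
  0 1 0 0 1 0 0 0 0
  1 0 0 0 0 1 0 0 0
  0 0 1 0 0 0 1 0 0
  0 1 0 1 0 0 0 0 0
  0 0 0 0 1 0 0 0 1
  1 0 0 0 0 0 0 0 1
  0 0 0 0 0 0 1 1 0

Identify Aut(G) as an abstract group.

the dihedral group of order 18

Every vertex has degree 2 and the graph is connected, so G is the 9-cycle C_9. C_9 has 9 rotations and 9 reflections, so Aut(C_9) ≅ D_9 of order 18.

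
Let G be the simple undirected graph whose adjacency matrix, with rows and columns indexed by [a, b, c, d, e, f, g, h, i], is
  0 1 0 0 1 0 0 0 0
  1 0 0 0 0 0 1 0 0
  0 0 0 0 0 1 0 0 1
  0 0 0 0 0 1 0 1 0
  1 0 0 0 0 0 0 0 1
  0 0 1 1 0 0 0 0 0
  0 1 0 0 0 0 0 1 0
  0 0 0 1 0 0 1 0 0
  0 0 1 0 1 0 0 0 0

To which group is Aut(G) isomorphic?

Every vertex has degree 2 and the graph is connected, so G is the 9-cycle C_9. The automorphisms of the 9-cycle are exactly the symmetries of a regular 9-gon: the dihedral group D_9, |D_9| = 18.

D_9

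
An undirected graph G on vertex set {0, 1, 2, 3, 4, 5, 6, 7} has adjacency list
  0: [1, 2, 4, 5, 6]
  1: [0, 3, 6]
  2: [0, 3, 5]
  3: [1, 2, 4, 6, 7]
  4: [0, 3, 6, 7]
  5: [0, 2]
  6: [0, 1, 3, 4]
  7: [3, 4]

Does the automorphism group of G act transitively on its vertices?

No

Automorphisms preserve degree, but G has vertices of degree 2 and vertices of degree 5; no automorphism maps one to the other, so G is not vertex-transitive.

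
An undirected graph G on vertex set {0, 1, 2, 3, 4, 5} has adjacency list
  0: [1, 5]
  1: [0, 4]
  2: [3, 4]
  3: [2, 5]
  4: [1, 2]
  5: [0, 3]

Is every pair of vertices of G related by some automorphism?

G is 2-regular and connected on 6 vertices, i.e. the cycle C_6. The automorphisms of the 6-cycle are exactly the symmetries of a regular 6-gon: the dihedral group D_6, |D_6| = 12. Under this action every vertex can be carried to every other, so G is vertex-transitive.

Yes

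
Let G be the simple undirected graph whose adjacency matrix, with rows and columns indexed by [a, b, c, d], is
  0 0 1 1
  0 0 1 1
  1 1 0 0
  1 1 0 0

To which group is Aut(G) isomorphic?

G is 2-regular and bipartite on 2^2 = 4 vertices with girth 4; it is the hypercube graph Q_2. Aut(Q_2) consists of the signed permutations of the 2 coordinate axes: 2! permutations times 2^2 sign flips, so |Aut| = 2^2·2! = 8.

Z_2^2 ⋊ S_2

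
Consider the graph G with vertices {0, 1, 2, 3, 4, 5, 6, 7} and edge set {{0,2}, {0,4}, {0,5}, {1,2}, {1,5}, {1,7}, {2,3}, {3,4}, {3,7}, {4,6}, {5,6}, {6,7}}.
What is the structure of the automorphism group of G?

G is 3-regular and bipartite on 2^3 = 8 vertices with girth 4; it is the hypercube graph Q_3. The symmetry group of the 3-cube is the hyperoctahedral group B_3 = Z_2 ≀ S_3, of order 2^3·3! = 48.

the hyperoctahedral group B_3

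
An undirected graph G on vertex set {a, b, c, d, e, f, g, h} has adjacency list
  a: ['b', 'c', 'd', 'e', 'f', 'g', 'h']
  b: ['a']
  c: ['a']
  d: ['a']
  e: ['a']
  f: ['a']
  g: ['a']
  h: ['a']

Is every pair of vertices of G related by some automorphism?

Vertex a is the only vertex of degree 7, so every automorphism fixes it; G is not vertex-transitive.

No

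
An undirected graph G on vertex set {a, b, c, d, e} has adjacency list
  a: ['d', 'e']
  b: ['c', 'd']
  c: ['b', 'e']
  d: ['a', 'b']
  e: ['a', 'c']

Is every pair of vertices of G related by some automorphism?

Every vertex has degree 2 and the graph is connected, so G is the 5-cycle C_5. The automorphisms of the 5-cycle are exactly the symmetries of a regular 5-gon: the dihedral group D_5, |D_5| = 10. Under this action every vertex can be carried to every other, so G is vertex-transitive.

Yes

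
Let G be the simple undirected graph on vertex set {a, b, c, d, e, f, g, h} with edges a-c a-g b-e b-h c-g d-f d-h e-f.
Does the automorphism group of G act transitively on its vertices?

G has two connected components, {b, d, e, f, h} and {a, c, g}; each is 2-regular, so G = C_5 ⊔ C_3. The orbit of a under Aut(G) is {a, c, g}, which does not contain b, so G is not vertex-transitive.

No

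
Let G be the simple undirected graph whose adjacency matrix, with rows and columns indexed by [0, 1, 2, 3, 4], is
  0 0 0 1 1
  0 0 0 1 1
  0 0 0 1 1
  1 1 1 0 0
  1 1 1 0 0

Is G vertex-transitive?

Automorphisms preserve degree, but G has vertices of degree 2 and vertices of degree 3; no automorphism maps one to the other, so G is not vertex-transitive.

No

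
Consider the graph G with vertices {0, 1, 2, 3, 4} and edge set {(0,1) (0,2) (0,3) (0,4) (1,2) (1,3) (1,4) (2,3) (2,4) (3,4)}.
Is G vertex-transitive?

All 5 vertices are pairwise adjacent: G = K_5. Every bijection on the vertex set is an automorphism of K_5; hence Aut(K_5) ≅ S_5, order 120. This group acts transitively on the 5 vertices.

Yes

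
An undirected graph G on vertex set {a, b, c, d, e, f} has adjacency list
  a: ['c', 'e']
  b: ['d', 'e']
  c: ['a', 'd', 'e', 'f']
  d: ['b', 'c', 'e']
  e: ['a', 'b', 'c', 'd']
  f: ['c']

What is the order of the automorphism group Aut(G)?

Degrees alone do not determine every vertex (e.g. a and b both have degree 2), but their neighbour-degree multisets differ: N(a) has degrees [4, 4] while N(b) has degrees [3, 4]. Repeating this refinement separates all vertices, so the only automorphism is the identity.

1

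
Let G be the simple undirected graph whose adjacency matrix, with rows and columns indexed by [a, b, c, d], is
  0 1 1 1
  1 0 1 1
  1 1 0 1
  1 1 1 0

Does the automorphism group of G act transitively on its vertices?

All 4 vertices are pairwise adjacent: G = K_4. Every bijection on the vertex set is an automorphism of K_4; hence Aut(K_4) ≅ S_4, order 24. Under this action every vertex can be carried to every other, so G is vertex-transitive.

Yes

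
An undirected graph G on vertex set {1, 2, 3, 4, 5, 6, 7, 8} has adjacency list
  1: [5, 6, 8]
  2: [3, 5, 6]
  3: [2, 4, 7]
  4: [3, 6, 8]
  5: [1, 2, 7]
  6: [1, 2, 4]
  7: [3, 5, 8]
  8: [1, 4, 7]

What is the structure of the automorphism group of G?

the hyperoctahedral group B_3

G is 3-regular and bipartite on 2^3 = 8 vertices with girth 4; it is the hypercube graph Q_3. The symmetry group of the 3-cube is the hyperoctahedral group B_3 = Z_2 ≀ S_3, of order 2^3·3! = 48.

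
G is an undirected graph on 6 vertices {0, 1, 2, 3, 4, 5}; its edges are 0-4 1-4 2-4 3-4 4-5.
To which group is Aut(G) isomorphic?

Vertex 4 has degree 5 and every other vertex has degree 1, so G is the star K_{1,5} with centre 4. Any automorphism fixes the centre and permutes the 5 leaves freely, so Aut(G) ≅ S_5 of order 5! = 120.

S_5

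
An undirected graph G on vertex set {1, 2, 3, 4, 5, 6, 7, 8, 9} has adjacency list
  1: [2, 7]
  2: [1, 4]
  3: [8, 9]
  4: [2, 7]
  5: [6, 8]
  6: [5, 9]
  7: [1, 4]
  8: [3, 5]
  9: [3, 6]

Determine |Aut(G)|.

G has two connected components, {3, 5, 6, 8, 9} and {1, 2, 4, 7}; each is 2-regular, so G = C_5 ⊔ C_4. The components are non-isomorphic (different sizes), so Aut(G) = Aut(C_5) × Aut(C_4) = D_5 × D_4 of order 10·8 = 80.

80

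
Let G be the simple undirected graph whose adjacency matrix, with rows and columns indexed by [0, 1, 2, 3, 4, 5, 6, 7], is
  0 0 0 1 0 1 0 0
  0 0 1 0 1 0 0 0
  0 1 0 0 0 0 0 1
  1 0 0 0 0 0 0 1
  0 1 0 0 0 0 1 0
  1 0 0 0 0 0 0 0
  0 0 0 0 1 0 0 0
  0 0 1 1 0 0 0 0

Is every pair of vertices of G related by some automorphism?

No

Automorphisms preserve degree, but G has vertices of degree 1 and vertices of degree 2; no automorphism maps one to the other, so G is not vertex-transitive.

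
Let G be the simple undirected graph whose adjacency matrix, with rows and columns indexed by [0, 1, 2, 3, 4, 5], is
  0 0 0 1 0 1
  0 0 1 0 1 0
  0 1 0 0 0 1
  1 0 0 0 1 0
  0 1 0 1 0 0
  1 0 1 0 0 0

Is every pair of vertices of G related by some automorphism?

Every vertex has degree 2 and the graph is connected, so G is the 6-cycle C_6. C_6 has 6 rotations and 6 reflections, so Aut(C_6) ≅ D_6 of order 12. Under this action every vertex can be carried to every other, so G is vertex-transitive.

Yes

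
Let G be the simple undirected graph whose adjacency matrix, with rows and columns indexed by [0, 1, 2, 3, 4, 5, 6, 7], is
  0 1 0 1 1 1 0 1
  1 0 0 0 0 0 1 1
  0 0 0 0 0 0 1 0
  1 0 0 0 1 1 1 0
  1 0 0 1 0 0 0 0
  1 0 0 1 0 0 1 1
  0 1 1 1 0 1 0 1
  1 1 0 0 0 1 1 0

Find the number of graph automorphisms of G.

Degrees alone do not determine every vertex (e.g. 0 and 6 both have degree 5), but their neighbour-degree multisets differ: N(0) has degrees [2, 3, 4, 4, 4] while N(6) has degrees [1, 3, 4, 4, 4]. Repeating this refinement separates all vertices, so the only automorphism is the identity.

1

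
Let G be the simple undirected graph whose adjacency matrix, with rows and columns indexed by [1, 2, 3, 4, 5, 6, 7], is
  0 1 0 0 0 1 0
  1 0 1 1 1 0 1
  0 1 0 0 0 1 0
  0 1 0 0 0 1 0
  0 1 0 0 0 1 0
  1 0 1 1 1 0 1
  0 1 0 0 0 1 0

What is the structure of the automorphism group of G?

S_5 × S_2

The vertices split by degree into {2, 6} (degree 5) and {1, 3, 4, 5, 7} (degree 2); every edge runs between the two parts, so G is the complete bipartite graph K_{2,5}. The parts have unequal sizes, so no automorphism swaps them; each part is permuted independently, giving S_5 × S_2 of order 5!·2! = 240.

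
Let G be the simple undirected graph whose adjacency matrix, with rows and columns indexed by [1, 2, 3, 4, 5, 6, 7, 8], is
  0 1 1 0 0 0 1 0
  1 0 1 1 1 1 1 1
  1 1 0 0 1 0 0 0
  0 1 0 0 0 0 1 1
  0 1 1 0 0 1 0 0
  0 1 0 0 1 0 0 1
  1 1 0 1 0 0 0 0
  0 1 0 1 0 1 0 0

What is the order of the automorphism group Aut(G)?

Vertex 2 is the unique vertex of degree 7; the remaining 7 vertices each have degree 3 and induce a cycle, so G is the wheel on 8 vertices with hub 2. Every automorphism fixes the hub and acts on the rim 7-cycle, so Aut(G) ≅ Aut(C_7) = D_7 of order 14.

14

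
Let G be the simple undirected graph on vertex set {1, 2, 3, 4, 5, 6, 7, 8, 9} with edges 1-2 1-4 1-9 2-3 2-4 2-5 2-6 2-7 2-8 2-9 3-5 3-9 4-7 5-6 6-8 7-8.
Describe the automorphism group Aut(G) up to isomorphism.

D_8

Vertex 2 is the unique vertex of degree 8; the remaining 8 vertices each have degree 3 and induce a cycle, so G is the wheel on 9 vertices with hub 2. With the hub fixed, the remaining symmetry is that of the rim cycle C_8, giving the dihedral group D_8.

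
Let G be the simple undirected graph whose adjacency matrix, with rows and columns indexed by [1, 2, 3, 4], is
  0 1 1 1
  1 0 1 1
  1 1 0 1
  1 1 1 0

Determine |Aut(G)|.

Every vertex has degree 3, so G is the complete graph K_4. Any permutation of the 4 vertices preserves K_4, so Aut(K_4) = S_4 of order 4! = 24.

24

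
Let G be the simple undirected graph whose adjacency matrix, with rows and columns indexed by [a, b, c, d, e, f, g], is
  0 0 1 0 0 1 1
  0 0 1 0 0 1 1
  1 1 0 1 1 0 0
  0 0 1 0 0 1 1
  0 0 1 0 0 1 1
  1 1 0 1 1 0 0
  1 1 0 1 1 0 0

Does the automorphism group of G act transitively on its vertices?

Automorphisms preserve degree, but G has vertices of degree 3 and vertices of degree 4; no automorphism maps one to the other, so G is not vertex-transitive.

No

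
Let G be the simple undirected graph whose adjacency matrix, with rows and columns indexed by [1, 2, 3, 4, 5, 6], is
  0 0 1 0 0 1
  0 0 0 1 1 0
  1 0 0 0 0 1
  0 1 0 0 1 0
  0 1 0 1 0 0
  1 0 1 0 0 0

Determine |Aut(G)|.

72

G has two connected components, {2, 4, 5} and {1, 3, 6}; each is 2-regular, so G = C_3 ⊔ C_3. Aut of a disjoint union of two copies of C_3 is the wreath product D_3 ≀ Z_2, of order 2·6² = 72.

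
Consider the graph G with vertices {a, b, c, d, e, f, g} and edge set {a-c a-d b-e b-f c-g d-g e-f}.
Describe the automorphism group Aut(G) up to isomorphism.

D_4 × D_3

G has two connected components, {a, c, d, g} and {b, e, f}; each is 2-regular, so G = C_4 ⊔ C_3. The components are non-isomorphic (different sizes), so Aut(G) = Aut(C_4) × Aut(C_3) = D_4 × D_3 of order 8·6 = 48.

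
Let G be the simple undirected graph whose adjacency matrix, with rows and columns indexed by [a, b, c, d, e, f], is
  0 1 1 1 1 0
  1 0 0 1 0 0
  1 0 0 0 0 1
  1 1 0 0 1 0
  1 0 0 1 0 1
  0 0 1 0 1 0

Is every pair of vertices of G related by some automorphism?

Vertex a is the only vertex of degree 4, so every automorphism fixes it; G is not vertex-transitive.

No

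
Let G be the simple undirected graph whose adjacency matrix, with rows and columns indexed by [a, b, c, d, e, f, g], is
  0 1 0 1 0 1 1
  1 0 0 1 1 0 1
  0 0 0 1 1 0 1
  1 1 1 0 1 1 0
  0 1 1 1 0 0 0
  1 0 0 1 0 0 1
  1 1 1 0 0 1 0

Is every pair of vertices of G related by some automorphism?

No

Vertex d is the only vertex of degree 5, so every automorphism fixes it; G is not vertex-transitive.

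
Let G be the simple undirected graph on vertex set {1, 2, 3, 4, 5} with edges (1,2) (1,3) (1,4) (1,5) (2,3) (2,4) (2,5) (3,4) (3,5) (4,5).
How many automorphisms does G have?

120

Every vertex has degree 4, so G is the complete graph K_5. Every bijection on the vertex set is an automorphism of K_5; hence Aut(K_5) ≅ S_5, order 120.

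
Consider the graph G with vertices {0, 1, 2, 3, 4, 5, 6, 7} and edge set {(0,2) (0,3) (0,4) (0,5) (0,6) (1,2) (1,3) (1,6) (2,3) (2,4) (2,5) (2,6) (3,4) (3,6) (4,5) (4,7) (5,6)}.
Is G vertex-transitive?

Vertex 1 is the only vertex of degree 3, so every automorphism fixes it; G is not vertex-transitive.

No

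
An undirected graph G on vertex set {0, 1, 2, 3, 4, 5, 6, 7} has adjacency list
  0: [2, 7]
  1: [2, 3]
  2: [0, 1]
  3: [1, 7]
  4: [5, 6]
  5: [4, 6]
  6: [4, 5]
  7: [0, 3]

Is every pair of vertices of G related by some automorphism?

No

G has two connected components, {0, 1, 2, 3, 7} and {4, 5, 6}; each is 2-regular, so G = C_5 ⊔ C_3. The orbit of 0 under Aut(G) is {0, 1, 2, 3, 7}, which does not contain 4, so G is not vertex-transitive.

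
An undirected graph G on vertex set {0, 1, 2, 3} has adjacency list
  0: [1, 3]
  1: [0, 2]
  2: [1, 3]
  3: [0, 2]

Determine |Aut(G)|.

8

G is 2-regular and connected on 4 vertices, i.e. the cycle C_4. C_4 has 4 rotations and 4 reflections, so Aut(C_4) ≅ D_4 of order 8.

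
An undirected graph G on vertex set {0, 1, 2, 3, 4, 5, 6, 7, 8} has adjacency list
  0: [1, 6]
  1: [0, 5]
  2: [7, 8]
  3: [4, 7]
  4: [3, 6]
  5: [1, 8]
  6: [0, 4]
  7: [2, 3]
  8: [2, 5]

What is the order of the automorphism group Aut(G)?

G is 2-regular and connected on 9 vertices, i.e. the cycle C_9. C_9 has 9 rotations and 9 reflections, so Aut(C_9) ≅ D_9 of order 18.

18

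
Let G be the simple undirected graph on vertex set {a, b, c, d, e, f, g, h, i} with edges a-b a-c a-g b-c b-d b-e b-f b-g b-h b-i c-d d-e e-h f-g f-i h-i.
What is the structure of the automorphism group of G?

Vertex b is the unique vertex of degree 8; the remaining 8 vertices each have degree 3 and induce a cycle, so G is the wheel on 9 vertices with hub b. Every automorphism fixes the hub and acts on the rim 8-cycle, so Aut(G) ≅ Aut(C_8) = D_8 of order 16.

the dihedral group of order 16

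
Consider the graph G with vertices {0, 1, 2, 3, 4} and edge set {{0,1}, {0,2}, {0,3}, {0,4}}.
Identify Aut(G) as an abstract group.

Vertex 0 has degree 4 and every other vertex has degree 1, so G is the star K_{1,4} with centre 0. The 4 leaves are pairwise interchangeable while the centre is fixed, giving Aut(G) = S_4.

the symmetric group on 4 letters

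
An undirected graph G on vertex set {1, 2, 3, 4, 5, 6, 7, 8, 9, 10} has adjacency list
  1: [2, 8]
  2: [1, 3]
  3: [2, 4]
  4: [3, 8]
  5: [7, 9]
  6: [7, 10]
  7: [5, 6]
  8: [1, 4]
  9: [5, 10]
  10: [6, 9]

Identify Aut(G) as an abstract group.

D_5 ≀ Z_2

G has two connected components, {1, 2, 3, 4, 8} and {5, 6, 7, 9, 10}; each is 2-regular, so G = C_5 ⊔ C_5. Aut of a disjoint union of two copies of C_5 is the wreath product D_5 ≀ Z_2, of order 2·10² = 200.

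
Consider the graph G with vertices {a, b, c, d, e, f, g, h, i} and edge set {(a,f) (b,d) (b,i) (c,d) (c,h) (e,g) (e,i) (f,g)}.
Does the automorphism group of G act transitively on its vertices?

No

Automorphisms preserve degree, but G has vertices of degree 1 and vertices of degree 2; no automorphism maps one to the other, so G is not vertex-transitive.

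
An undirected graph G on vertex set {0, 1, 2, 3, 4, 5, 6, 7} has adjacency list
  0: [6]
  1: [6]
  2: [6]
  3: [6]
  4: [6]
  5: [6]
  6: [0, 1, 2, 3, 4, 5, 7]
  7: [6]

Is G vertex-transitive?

Vertex 6 is the only vertex of degree 7, so every automorphism fixes it; G is not vertex-transitive.

No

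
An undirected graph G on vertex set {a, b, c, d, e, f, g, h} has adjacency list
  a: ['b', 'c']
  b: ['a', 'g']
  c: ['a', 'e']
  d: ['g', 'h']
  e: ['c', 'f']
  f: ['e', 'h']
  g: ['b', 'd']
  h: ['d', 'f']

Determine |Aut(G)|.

16

G is 2-regular and connected on 8 vertices, i.e. the cycle C_8. The automorphisms of the 8-cycle are exactly the symmetries of a regular 8-gon: the dihedral group D_8, |D_8| = 16.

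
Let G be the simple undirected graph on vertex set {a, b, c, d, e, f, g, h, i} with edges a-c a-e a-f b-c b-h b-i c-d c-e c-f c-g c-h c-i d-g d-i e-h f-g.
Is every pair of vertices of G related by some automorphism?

No

Vertex c is the only vertex of degree 8, so every automorphism fixes it; G is not vertex-transitive.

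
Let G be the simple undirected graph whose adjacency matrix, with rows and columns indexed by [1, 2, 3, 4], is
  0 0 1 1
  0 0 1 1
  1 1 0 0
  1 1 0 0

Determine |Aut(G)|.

G is 2-regular and connected on 4 vertices, i.e. the cycle C_4. The automorphisms of the 4-cycle are exactly the symmetries of a regular 4-gon: the dihedral group D_4, |D_4| = 8.

8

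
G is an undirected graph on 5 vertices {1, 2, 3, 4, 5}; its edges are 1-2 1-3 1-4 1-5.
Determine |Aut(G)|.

Vertex 1 has degree 4 and every other vertex has degree 1, so G is the star K_{1,4} with centre 1. Any automorphism fixes the centre and permutes the 4 leaves freely, so Aut(G) ≅ S_4 of order 4! = 24.

24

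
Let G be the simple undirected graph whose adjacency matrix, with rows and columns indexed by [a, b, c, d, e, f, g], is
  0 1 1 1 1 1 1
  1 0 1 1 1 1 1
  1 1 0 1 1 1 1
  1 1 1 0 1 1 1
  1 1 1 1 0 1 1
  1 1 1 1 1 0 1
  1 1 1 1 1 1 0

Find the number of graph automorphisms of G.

Every vertex has degree 6, so G is the complete graph K_7. Every bijection on the vertex set is an automorphism of K_7; hence Aut(K_7) ≅ S_7, order 5040.

5040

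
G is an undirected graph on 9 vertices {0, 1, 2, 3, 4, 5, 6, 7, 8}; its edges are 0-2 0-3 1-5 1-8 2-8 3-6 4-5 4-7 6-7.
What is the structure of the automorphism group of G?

Every vertex has degree 2 and the graph is connected, so G is the 9-cycle C_9. C_9 has 9 rotations and 9 reflections, so Aut(C_9) ≅ D_9 of order 18.

the dihedral group of order 18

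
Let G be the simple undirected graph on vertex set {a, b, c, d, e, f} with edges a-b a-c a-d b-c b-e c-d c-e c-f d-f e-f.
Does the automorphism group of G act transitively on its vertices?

No

Vertex c is the only vertex of degree 5, so every automorphism fixes it; G is not vertex-transitive.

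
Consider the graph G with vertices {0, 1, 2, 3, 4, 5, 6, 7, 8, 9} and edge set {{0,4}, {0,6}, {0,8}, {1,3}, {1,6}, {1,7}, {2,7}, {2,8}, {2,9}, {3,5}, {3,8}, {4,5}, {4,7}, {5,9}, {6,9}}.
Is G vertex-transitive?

Yes

G is 3-regular on 10 vertices with no triangles and no 4-cycles (girth 5): this is the Petersen graph. It is a classical fact that the Petersen graph has automorphism group S_5 (order 120), arising from its description as the Kneser graph K(5,2). Under this action every vertex can be carried to every other, so G is vertex-transitive.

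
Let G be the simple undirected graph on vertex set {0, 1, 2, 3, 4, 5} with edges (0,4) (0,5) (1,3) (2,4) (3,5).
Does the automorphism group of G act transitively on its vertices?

Automorphisms preserve degree, but G has vertices of degree 1 and vertices of degree 2; no automorphism maps one to the other, so G is not vertex-transitive.

No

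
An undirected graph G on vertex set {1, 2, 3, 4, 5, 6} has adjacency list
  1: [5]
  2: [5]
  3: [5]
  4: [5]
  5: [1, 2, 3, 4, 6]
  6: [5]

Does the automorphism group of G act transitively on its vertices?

Vertex 5 is the only vertex of degree 5, so every automorphism fixes it; G is not vertex-transitive.

No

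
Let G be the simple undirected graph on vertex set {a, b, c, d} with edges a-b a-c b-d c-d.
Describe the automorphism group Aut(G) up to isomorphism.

the dihedral group of order 8

G is 2-regular and bipartite on 2^2 = 4 vertices with girth 4; it is the hypercube graph Q_2. The symmetry group of the 2-cube is the hyperoctahedral group B_2 = Z_2 ≀ S_2, of order 2^2·2! = 8.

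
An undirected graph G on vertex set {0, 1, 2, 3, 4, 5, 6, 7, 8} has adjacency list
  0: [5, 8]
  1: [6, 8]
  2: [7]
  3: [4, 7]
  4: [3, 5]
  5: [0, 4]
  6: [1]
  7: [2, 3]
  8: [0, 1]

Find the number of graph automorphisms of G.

The degree sequence is [2, 2, 1, 2, 2, 2, 1, 2, 2]; the two degree-1 vertices 2 and 6 are the ends of a path, so G = P_9. A path has exactly one nontrivial symmetry — reversal — giving Aut(G) of order 2.

2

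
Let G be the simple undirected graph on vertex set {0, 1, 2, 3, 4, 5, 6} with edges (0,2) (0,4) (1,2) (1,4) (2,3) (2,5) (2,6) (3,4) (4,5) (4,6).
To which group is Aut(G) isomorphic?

The vertices split by degree into {2, 4} (degree 5) and {0, 1, 3, 5, 6} (degree 2); every edge runs between the two parts, so G is the complete bipartite graph K_{2,5}. Automorphisms preserve the bipartition setwise (since the parts differ in size) and act as S_5 × S_2 within it; |Aut| = 240.

S_5 × S_2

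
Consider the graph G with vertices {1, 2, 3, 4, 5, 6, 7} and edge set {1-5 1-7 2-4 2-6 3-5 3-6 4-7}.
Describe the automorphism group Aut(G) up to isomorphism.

G is 2-regular and connected on 7 vertices, i.e. the cycle C_7. C_7 has 7 rotations and 7 reflections, so Aut(C_7) ≅ D_7 of order 14.

the dihedral group of order 14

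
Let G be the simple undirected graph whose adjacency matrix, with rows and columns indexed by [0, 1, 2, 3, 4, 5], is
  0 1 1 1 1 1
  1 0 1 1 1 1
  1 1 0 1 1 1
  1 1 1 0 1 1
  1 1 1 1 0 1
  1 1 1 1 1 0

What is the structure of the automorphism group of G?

Every vertex has degree 5, so G is the complete graph K_6. Every bijection on the vertex set is an automorphism of K_6; hence Aut(K_6) ≅ S_6, order 720.

the symmetric group on 6 letters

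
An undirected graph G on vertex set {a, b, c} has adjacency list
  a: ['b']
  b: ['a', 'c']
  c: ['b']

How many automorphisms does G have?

2

The degree sequence is [1, 2, 1]; the two degree-1 vertices a and c are the ends of a path, so G = P_3. A path has exactly one nontrivial symmetry — reversal — giving Aut(G) of order 2.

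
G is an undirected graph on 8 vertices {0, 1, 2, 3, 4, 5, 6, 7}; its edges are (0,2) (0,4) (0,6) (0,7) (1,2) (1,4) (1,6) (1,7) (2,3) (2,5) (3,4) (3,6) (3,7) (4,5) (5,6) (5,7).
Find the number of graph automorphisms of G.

1152

G is 4-regular and bipartite with parts {2, 4, 6, 7} and {0, 1, 3, 5} (each part is independent and every cross-pair is an edge), so G = K_{4,4}. Each part can be permuted independently (S_4 × S_4) and the two equal-size parts can also be swapped, giving (S_4 × S_4) ⋊ Z_2 of order 2·(4!)² = 1152.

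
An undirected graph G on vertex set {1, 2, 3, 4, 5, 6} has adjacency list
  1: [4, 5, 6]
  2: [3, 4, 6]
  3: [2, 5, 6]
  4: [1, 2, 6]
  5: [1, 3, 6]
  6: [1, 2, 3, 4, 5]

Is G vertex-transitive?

Vertex 6 is the only vertex of degree 5, so every automorphism fixes it; G is not vertex-transitive.

No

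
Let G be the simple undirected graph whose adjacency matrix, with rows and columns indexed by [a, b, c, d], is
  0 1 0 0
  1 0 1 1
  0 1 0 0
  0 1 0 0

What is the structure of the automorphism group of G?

S_3

Vertex b has degree 3 and every other vertex has degree 1, so G is the star K_{1,3} with centre b. Any automorphism fixes the centre and permutes the 3 leaves freely, so Aut(G) ≅ S_3 of order 3! = 6.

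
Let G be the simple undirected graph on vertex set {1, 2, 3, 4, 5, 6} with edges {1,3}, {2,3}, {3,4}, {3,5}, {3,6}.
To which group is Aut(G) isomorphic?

S_5

Vertex 3 has degree 5 and every other vertex has degree 1, so G is the star K_{1,5} with centre 3. Any automorphism fixes the centre and permutes the 5 leaves freely, so Aut(G) ≅ S_5 of order 5! = 120.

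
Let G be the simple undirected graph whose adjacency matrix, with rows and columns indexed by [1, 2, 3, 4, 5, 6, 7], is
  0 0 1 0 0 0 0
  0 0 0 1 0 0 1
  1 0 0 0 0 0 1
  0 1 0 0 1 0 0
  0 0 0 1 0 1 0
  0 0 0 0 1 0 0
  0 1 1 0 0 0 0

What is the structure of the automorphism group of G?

C_2

The degree sequence is [1, 2, 2, 2, 2, 1, 2]; the two degree-1 vertices 1 and 6 are the ends of a path, so G = P_7. A path has exactly one nontrivial symmetry — reversal — giving Aut(G) of order 2.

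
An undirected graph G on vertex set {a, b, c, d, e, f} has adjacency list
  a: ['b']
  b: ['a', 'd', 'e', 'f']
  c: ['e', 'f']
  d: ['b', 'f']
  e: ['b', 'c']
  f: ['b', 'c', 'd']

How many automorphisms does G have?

1

Degrees alone do not determine every vertex (e.g. c and d both have degree 2), but their neighbour-degree multisets differ: N(c) has degrees [2, 3] while N(d) has degrees [3, 4]. Repeating this refinement separates all vertices, so the only automorphism is the identity.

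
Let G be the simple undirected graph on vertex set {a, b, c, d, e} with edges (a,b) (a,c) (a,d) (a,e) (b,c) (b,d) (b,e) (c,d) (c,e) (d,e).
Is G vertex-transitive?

All 5 vertices are pairwise adjacent: G = K_5. Every bijection on the vertex set is an automorphism of K_5; hence Aut(K_5) ≅ S_5, order 120. This group acts transitively on the 5 vertices.

Yes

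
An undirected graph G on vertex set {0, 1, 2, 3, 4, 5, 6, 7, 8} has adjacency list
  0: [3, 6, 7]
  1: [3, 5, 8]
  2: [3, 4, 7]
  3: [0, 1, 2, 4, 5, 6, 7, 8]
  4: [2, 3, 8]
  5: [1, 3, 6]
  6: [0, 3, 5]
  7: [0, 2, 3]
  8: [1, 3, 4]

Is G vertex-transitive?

Vertex 3 is the only vertex of degree 8, so every automorphism fixes it; G is not vertex-transitive.

No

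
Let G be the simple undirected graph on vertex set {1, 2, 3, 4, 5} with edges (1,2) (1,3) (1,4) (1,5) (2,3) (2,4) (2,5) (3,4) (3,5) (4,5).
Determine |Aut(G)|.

All 5 vertices are pairwise adjacent: G = K_5. Every bijection on the vertex set is an automorphism of K_5; hence Aut(K_5) ≅ S_5, order 120.

120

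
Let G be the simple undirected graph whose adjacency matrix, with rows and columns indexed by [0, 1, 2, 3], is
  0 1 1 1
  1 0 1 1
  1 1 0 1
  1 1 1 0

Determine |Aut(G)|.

Every vertex has degree 3, so G is the complete graph K_4. Any permutation of the 4 vertices preserves K_4, so Aut(K_4) = S_4 of order 4! = 24.

24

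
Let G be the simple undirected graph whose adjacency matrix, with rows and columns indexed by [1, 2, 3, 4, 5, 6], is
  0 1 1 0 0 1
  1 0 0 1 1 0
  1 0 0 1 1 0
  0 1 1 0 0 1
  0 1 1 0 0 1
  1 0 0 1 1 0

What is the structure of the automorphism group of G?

(S_3 × S_3) ⋊ Z_2

G is 3-regular and bipartite with parts {1, 4, 5} and {2, 3, 6} (each part is independent and every cross-pair is an edge), so G = K_{3,3}. Each part can be permuted independently (S_3 × S_3) and the two equal-size parts can also be swapped, giving (S_3 × S_3) ⋊ Z_2 of order 2·(3!)² = 72.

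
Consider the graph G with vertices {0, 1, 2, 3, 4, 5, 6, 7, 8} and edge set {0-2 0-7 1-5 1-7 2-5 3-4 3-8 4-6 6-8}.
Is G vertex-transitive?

No

G has two connected components, {0, 1, 2, 5, 7} and {3, 4, 6, 8}; each is 2-regular, so G = C_5 ⊔ C_4. The orbit of 0 under Aut(G) is {0, 1, 2, 5, 7}, which does not contain 3, so G is not vertex-transitive.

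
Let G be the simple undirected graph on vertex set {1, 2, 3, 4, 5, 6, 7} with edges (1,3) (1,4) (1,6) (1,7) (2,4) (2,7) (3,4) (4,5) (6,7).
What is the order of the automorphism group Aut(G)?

The degree sequence is [4, 2, 2, 4, 1, 2, 3]. Checking the degree-preserving permutations of the vertex set shows that none except the identity preserves every edge, so Aut(G) is trivial.

1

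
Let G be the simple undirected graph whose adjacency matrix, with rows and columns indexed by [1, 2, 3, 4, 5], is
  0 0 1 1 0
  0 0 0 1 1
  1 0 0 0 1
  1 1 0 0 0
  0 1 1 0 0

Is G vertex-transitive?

Yes

G is 2-regular and connected on 5 vertices, i.e. the cycle C_5. C_5 has 5 rotations and 5 reflections, so Aut(C_5) ≅ D_5 of order 10. This group acts transitively on the 5 vertices.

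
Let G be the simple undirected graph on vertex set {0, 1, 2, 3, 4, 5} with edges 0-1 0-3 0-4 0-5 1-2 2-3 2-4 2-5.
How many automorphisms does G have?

48

The vertices split by degree into {0, 2} (degree 4) and {1, 3, 4, 5} (degree 2); every edge runs between the two parts, so G is the complete bipartite graph K_{2,4}. The parts have unequal sizes, so no automorphism swaps them; each part is permuted independently, giving S_2 × S_4 of order 2!·4! = 48.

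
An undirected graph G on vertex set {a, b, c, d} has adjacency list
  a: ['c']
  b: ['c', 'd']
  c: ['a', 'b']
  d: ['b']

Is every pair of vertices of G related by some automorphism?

Automorphisms preserve degree, but G has vertices of degree 1 and vertices of degree 2; no automorphism maps one to the other, so G is not vertex-transitive.

No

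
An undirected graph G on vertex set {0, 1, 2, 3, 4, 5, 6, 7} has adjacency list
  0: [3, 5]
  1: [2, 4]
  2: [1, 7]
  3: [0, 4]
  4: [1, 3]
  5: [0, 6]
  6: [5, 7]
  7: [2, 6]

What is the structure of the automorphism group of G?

D_8

G is 2-regular and connected on 8 vertices, i.e. the cycle C_8. The automorphisms of the 8-cycle are exactly the symmetries of a regular 8-gon: the dihedral group D_8, |D_8| = 16.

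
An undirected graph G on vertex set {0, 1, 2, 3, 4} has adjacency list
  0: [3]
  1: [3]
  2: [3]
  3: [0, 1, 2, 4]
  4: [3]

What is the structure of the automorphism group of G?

S_4

Vertex 3 has degree 4 and every other vertex has degree 1, so G is the star K_{1,4} with centre 3. The 4 leaves are pairwise interchangeable while the centre is fixed, giving Aut(G) = S_4.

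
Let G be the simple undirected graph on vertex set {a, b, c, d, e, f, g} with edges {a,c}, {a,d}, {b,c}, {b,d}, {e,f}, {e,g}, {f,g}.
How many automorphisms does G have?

48

G has two connected components, {a, b, c, d} and {e, f, g}; each is 2-regular, so G = C_4 ⊔ C_3. The components are non-isomorphic (different sizes), so Aut(G) = Aut(C_4) × Aut(C_3) = D_4 × D_3 of order 8·6 = 48.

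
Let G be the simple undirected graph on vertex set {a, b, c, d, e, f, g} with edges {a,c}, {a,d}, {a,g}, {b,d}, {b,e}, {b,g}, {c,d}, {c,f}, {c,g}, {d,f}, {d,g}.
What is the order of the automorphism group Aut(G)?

Degrees alone do not determine every vertex (e.g. a and b both have degree 3), but their neighbour-degree multisets differ: N(a) has degrees [4, 4, 5] while N(b) has degrees [1, 4, 5]. Repeating this refinement separates all vertices, so the only automorphism is the identity.

1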